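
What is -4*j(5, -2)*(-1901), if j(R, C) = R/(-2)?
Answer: -19010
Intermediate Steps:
j(R, C) = -R/2 (j(R, C) = R*(-½) = -R/2)
-4*j(5, -2)*(-1901) = -(-2)*5*(-1901) = -4*(-5/2)*(-1901) = 10*(-1901) = -19010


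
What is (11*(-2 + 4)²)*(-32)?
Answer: -1408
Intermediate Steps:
(11*(-2 + 4)²)*(-32) = (11*2²)*(-32) = (11*4)*(-32) = 44*(-32) = -1408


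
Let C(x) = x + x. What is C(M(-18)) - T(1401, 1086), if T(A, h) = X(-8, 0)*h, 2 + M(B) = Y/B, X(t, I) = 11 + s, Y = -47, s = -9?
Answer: -19537/9 ≈ -2170.8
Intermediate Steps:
X(t, I) = 2 (X(t, I) = 11 - 9 = 2)
M(B) = -2 - 47/B
C(x) = 2*x
T(A, h) = 2*h
C(M(-18)) - T(1401, 1086) = 2*(-2 - 47/(-18)) - 2*1086 = 2*(-2 - 47*(-1/18)) - 1*2172 = 2*(-2 + 47/18) - 2172 = 2*(11/18) - 2172 = 11/9 - 2172 = -19537/9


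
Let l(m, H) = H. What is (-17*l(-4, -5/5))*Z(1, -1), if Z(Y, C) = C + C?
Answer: -34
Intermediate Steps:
Z(Y, C) = 2*C
(-17*l(-4, -5/5))*Z(1, -1) = (-(-85)/5)*(2*(-1)) = -(-85)/5*(-2) = -17*(-1)*(-2) = 17*(-2) = -34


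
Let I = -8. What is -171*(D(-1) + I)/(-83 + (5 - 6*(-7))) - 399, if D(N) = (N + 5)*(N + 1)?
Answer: -437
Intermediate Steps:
D(N) = (1 + N)*(5 + N) (D(N) = (5 + N)*(1 + N) = (1 + N)*(5 + N))
-171*(D(-1) + I)/(-83 + (5 - 6*(-7))) - 399 = -171*((5 + (-1)² + 6*(-1)) - 8)/(-83 + (5 - 6*(-7))) - 399 = -171*((5 + 1 - 6) - 8)/(-83 + (5 + 42)) - 399 = -171*(0 - 8)/(-83 + 47) - 399 = -(-1368)/(-36) - 399 = -(-1368)*(-1)/36 - 399 = -171*2/9 - 399 = -38 - 399 = -437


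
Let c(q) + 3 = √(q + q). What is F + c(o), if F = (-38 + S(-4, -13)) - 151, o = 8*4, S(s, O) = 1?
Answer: -183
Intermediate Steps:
o = 32
c(q) = -3 + √2*√q (c(q) = -3 + √(q + q) = -3 + √(2*q) = -3 + √2*√q)
F = -188 (F = (-38 + 1) - 151 = -37 - 151 = -188)
F + c(o) = -188 + (-3 + √2*√32) = -188 + (-3 + √2*(4*√2)) = -188 + (-3 + 8) = -188 + 5 = -183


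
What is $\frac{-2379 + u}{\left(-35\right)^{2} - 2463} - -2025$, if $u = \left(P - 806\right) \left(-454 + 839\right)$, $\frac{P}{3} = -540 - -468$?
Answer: $\frac{2902799}{1238} \approx 2344.8$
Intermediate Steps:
$P = -216$ ($P = 3 \left(-540 - -468\right) = 3 \left(-540 + 468\right) = 3 \left(-72\right) = -216$)
$u = -393470$ ($u = \left(-216 - 806\right) \left(-454 + 839\right) = \left(-1022\right) 385 = -393470$)
$\frac{-2379 + u}{\left(-35\right)^{2} - 2463} - -2025 = \frac{-2379 - 393470}{\left(-35\right)^{2} - 2463} - -2025 = - \frac{395849}{1225 - 2463} + 2025 = - \frac{395849}{-1238} + 2025 = \left(-395849\right) \left(- \frac{1}{1238}\right) + 2025 = \frac{395849}{1238} + 2025 = \frac{2902799}{1238}$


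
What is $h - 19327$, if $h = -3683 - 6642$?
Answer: $-29652$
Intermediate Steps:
$h = -10325$
$h - 19327 = -10325 - 19327 = -29652$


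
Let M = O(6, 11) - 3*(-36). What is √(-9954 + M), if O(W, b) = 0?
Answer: 3*I*√1094 ≈ 99.227*I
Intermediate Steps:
M = 108 (M = 0 - 3*(-36) = 0 + 108 = 108)
√(-9954 + M) = √(-9954 + 108) = √(-9846) = 3*I*√1094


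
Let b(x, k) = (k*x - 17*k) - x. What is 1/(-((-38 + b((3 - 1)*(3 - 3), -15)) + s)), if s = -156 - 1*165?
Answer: 1/104 ≈ 0.0096154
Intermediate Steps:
b(x, k) = -x - 17*k + k*x (b(x, k) = (-17*k + k*x) - x = -x - 17*k + k*x)
s = -321 (s = -156 - 165 = -321)
1/(-((-38 + b((3 - 1)*(3 - 3), -15)) + s)) = 1/(-((-38 + (-(3 - 1)*(3 - 3) - 17*(-15) - 15*(3 - 1)*(3 - 3))) - 321)) = 1/(-((-38 + (-2*0 + 255 - 30*0)) - 321)) = 1/(-((-38 + (-1*0 + 255 - 15*0)) - 321)) = 1/(-((-38 + (0 + 255 + 0)) - 321)) = 1/(-((-38 + 255) - 321)) = 1/(-(217 - 321)) = 1/(-1*(-104)) = 1/104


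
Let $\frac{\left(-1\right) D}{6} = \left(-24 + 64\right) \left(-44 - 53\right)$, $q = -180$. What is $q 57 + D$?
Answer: $13020$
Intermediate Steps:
$D = 23280$ ($D = - 6 \left(-24 + 64\right) \left(-44 - 53\right) = - 6 \cdot 40 \left(-97\right) = \left(-6\right) \left(-3880\right) = 23280$)
$q 57 + D = \left(-180\right) 57 + 23280 = -10260 + 23280 = 13020$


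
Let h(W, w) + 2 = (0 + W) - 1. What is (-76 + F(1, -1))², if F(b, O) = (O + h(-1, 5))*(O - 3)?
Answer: 3136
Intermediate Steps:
h(W, w) = -3 + W (h(W, w) = -2 + ((0 + W) - 1) = -2 + (W - 1) = -2 + (-1 + W) = -3 + W)
F(b, O) = (-4 + O)*(-3 + O) (F(b, O) = (O + (-3 - 1))*(O - 3) = (O - 4)*(-3 + O) = (-4 + O)*(-3 + O))
(-76 + F(1, -1))² = (-76 + (12 + (-1)² - 7*(-1)))² = (-76 + (12 + 1 + 7))² = (-76 + 20)² = (-56)² = 3136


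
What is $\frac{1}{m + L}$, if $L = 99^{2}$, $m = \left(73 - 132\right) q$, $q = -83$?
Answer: $\frac{1}{14698} \approx 6.8036 \cdot 10^{-5}$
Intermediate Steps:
$m = 4897$ ($m = \left(73 - 132\right) \left(-83\right) = \left(-59\right) \left(-83\right) = 4897$)
$L = 9801$
$\frac{1}{m + L} = \frac{1}{4897 + 9801} = \frac{1}{14698}$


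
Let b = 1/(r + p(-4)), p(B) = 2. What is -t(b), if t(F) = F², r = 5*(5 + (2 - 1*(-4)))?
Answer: -1/3249 ≈ -0.00030779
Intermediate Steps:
r = 55 (r = 5*(5 + (2 + 4)) = 5*(5 + 6) = 5*11 = 55)
b = 1/57 (b = 1/(55 + 2) = 1/57 ≈ 0.017544)
-t(b) = -(1/57)² = -1*1/3249 = -1/3249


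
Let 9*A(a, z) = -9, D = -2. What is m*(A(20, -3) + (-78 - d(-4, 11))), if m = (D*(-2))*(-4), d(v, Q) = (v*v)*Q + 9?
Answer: 4224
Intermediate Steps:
A(a, z) = -1 (A(a, z) = (⅑)*(-9) = -1)
d(v, Q) = 9 + Q*v² (d(v, Q) = v²*Q + 9 = Q*v² + 9 = 9 + Q*v²)
m = -16 (m = -2*(-2)*(-4) = 4*(-4) = -16)
m*(A(20, -3) + (-78 - d(-4, 11))) = -16*(-1 + (-78 - (9 + 11*(-4)²))) = -16*(-1 + (-78 - (9 + 11*16))) = -16*(-1 + (-78 - (9 + 176))) = -16*(-1 + (-78 - 1*185)) = -16*(-1 + (-78 - 185)) = -16*(-1 - 263) = -16*(-264) = 4224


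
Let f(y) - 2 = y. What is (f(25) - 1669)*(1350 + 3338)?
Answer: -7697696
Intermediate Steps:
f(y) = 2 + y
(f(25) - 1669)*(1350 + 3338) = ((2 + 25) - 1669)*(1350 + 3338) = (27 - 1669)*4688 = -1642*4688 = -7697696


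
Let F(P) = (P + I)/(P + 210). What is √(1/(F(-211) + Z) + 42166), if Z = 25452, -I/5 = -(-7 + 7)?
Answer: √27770087792117/25663 ≈ 205.34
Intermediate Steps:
I = 0 (I = -(-5)*(-7 + 7) = -(-5)*0 = -5*0 = 0)
F(P) = P/(210 + P) (F(P) = (P + 0)/(P + 210) = P/(210 + P))
√(1/(F(-211) + Z) + 42166) = √(1/(-211/(210 - 211) + 25452) + 42166) = √(1/(-211/(-1) + 25452) + 42166) = √(1/(-211*(-1) + 25452) + 42166) = √(1/(211 + 25452) + 42166) = √(1/25663 + 42166) = √(1082106059/25663) = √27770087792117/25663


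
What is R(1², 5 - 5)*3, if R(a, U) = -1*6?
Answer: -18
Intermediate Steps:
R(a, U) = -6
R(1², 5 - 5)*3 = -6*3 = -18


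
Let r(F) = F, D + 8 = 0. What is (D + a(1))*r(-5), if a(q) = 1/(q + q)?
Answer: 75/2 ≈ 37.500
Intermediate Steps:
a(q) = 1/(2*q)
D = -8 (D = -8 + 0 = -8)
(D + a(1))*r(-5) = (-8 + (1/2)/1)*(-5) = (-8 + (1/2)*1)*(-5) = (-8 + 1/2)*(-5) = -15/2*(-5) = 75/2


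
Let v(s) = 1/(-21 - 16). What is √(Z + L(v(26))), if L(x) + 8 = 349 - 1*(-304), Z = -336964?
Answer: I*√336319 ≈ 579.93*I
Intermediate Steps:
v(s) = -1/37 (v(s) = 1/(-37) = -1/37)
L(x) = 645 (L(x) = -8 + (349 - 1*(-304)) = -8 + (349 + 304) = -8 + 653 = 645)
√(Z + L(v(26))) = √(-336964 + 645) = √(-336319) = I*√336319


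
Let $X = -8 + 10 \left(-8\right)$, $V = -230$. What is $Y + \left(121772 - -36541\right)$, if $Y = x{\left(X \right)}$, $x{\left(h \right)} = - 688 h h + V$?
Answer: $-5169789$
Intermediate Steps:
$X = -88$ ($X = -8 - 80 = -88$)
$x{\left(h \right)} = -230 - 688 h^{2}$ ($x{\left(h \right)} = - 688 h h - 230 = - 688 h^{2} - 230 = -230 - 688 h^{2}$)
$Y = -5328102$ ($Y = -230 - 688 \left(-88\right)^{2} = -230 - 5327872 = -5328102$)
$Y + \left(121772 - -36541\right) = -5328102 + \left(121772 - -36541\right) = -5328102 + \left(121772 + 36541\right) = -5328102 + 158313 = -5169789$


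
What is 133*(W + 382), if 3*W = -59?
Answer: 144571/3 ≈ 48190.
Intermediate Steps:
W = -59/3 (W = (⅓)*(-59) = -59/3 ≈ -19.667)
133*(W + 382) = 133*(-59/3 + 382) = 133*(1087/3) = 144571/3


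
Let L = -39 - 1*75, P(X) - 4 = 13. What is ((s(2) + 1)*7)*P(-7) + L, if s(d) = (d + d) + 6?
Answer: 1195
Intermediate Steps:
s(d) = 6 + 2*d (s(d) = 2*d + 6 = 6 + 2*d)
P(X) = 17 (P(X) = 4 + 13 = 17)
L = -114 (L = -39 - 75 = -114)
((s(2) + 1)*7)*P(-7) + L = (((6 + 2*2) + 1)*7)*17 - 114 = (((6 + 4) + 1)*7)*17 - 114 = ((10 + 1)*7)*17 - 114 = (11*7)*17 - 114 = 77*17 - 114 = 1309 - 114 = 1195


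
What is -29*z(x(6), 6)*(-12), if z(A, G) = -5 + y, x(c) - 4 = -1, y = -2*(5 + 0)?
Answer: -5220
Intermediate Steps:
y = -10 (y = -2*5 = -10)
x(c) = 3 (x(c) = 4 - 1 = 3)
z(A, G) = -15 (z(A, G) = -5 - 10 = -15)
-29*z(x(6), 6)*(-12) = -29*(-15)*(-12) = 435*(-12) = -5220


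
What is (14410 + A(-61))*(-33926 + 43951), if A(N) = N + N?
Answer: 143237200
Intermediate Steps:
A(N) = 2*N
(14410 + A(-61))*(-33926 + 43951) = (14410 + 2*(-61))*(-33926 + 43951) = (14410 - 122)*10025 = 14288*10025 = 143237200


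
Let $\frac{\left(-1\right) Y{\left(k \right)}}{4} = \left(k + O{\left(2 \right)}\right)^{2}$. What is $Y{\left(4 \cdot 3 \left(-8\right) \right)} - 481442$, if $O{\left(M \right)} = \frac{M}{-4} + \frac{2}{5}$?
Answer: $- \frac{12959571}{25} \approx -5.1838 \cdot 10^{5}$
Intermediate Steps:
$O{\left(M \right)} = \frac{2}{5} - \frac{M}{4}$ ($O{\left(M \right)} = M \left(- \frac{1}{4}\right) + 2 \cdot \frac{1}{5} = - \frac{M}{4} + \frac{2}{5} = \frac{2}{5} - \frac{M}{4}$)
$Y{\left(k \right)} = - 4 \left(- \frac{1}{10} + k\right)^{2}$ ($Y{\left(k \right)} = - 4 \left(k + \left(\frac{2}{5} - \frac{1}{2}\right)\right)^{2} = - 4 \left(k - \frac{1}{10}\right)^{2} = - 4 \left(- \frac{1}{10} + k\right)^{2}$)
$Y{\left(4 \cdot 3 \left(-8\right) \right)} - 481442 = - \frac{\left(-1 + 10 \cdot 4 \cdot 3 \left(-8\right)\right)^{2}}{25} - 481442 = - \frac{\left(-1 + 10 \cdot 12 \left(-8\right)\right)^{2}}{25} - 481442 = - \frac{\left(-1 + 10 \left(-96\right)\right)^{2}}{25} - 481442 = - \frac{\left(-1 - 960\right)^{2}}{25} - 481442 = - \frac{\left(-961\right)^{2}}{25} - 481442 = \left(- \frac{1}{25}\right) 923521 - 481442 = - \frac{923521}{25} - 481442 = - \frac{12959571}{25}$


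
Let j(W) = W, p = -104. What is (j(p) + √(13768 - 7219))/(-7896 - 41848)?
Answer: 13/6218 - √6549/49744 ≈ 0.00046386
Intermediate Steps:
(j(p) + √(13768 - 7219))/(-7896 - 41848) = (-104 + √(13768 - 7219))/(-7896 - 41848) = (-104 + √6549)/(-49744) = (-104 + √6549)*(-1/49744) = 13/6218 - √6549/49744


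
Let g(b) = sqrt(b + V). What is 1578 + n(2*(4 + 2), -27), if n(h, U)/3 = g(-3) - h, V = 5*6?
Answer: 1542 + 9*sqrt(3) ≈ 1557.6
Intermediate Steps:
V = 30
g(b) = sqrt(30 + b) (g(b) = sqrt(b + 30) = sqrt(30 + b))
n(h, U) = -3*h + 9*sqrt(3) (n(h, U) = 3*(sqrt(30 - 3) - h) = 3*(sqrt(27) - h) = 3*(3*sqrt(3) - h) = 3*(-h + 3*sqrt(3)) = -3*h + 9*sqrt(3))
1578 + n(2*(4 + 2), -27) = 1578 + (-6*(4 + 2) + 9*sqrt(3)) = 1578 + (-6*6 + 9*sqrt(3)) = 1578 + (-3*12 + 9*sqrt(3)) = 1578 + (-36 + 9*sqrt(3)) = 1542 + 9*sqrt(3)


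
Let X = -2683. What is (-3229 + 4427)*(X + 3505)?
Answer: 984756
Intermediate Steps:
(-3229 + 4427)*(X + 3505) = (-3229 + 4427)*(-2683 + 3505) = 1198*822 = 984756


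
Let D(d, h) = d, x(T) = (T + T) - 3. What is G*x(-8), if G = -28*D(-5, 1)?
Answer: -2660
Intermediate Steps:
x(T) = -3 + 2*T (x(T) = 2*T - 3 = -3 + 2*T)
G = 140 (G = -28*(-5) = 140)
G*x(-8) = 140*(-3 + 2*(-8)) = 140*(-3 - 16) = 140*(-19) = -2660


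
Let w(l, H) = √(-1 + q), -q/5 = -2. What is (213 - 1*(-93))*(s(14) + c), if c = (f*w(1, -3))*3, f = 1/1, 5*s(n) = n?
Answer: 18054/5 ≈ 3610.8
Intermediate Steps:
q = 10 (q = -5*(-2) = 10)
s(n) = n/5
w(l, H) = 3 (w(l, H) = √(-1 + 10) = √9 = 3)
f = 1
c = 9 (c = (1*3)*3 = 3*3 = 9)
(213 - 1*(-93))*(s(14) + c) = (213 - 1*(-93))*((⅕)*14 + 9) = (213 + 93)*(14/5 + 9) = 306*(59/5) = 18054/5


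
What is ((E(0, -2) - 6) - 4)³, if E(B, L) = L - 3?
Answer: -3375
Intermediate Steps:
E(B, L) = -3 + L
((E(0, -2) - 6) - 4)³ = (((-3 - 2) - 6) - 4)³ = ((-5 - 6) - 4)³ = (-11 - 4)³ = (-15)³ = -3375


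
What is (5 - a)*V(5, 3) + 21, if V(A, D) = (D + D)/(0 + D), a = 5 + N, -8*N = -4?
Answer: 20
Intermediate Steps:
N = ½ (N = -⅛*(-4) = ½ ≈ 0.50000)
a = 11/2 (a = 5 + ½ = 11/2 ≈ 5.5000)
V(A, D) = 2 (V(A, D) = (2*D)/D = 2)
(5 - a)*V(5, 3) + 21 = (5 - 1*11/2)*2 + 21 = (5 - 11/2)*2 + 21 = -½*2 + 21 = -1 + 21 = 20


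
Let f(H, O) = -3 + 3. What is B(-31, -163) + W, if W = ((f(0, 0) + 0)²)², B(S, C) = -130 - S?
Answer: -99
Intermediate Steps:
f(H, O) = 0
W = 0 (W = ((0 + 0)²)² = (0²)² = 0² = 0)
B(-31, -163) + W = (-130 - 1*(-31)) + 0 = (-130 + 31) + 0 = -99 + 0 = -99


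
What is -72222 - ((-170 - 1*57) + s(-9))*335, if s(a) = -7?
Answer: 6168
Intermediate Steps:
-72222 - ((-170 - 1*57) + s(-9))*335 = -72222 - ((-170 - 1*57) - 7)*335 = -72222 - ((-170 - 57) - 7)*335 = -72222 - (-227 - 7)*335 = -72222 - (-234)*335 = -72222 - 1*(-78390) = -72222 + 78390 = 6168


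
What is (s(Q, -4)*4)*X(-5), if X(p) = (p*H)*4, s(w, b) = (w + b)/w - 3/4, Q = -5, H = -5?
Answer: 420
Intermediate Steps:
s(w, b) = -¾ + (b + w)/w (s(w, b) = (b + w)/w - 3*¼ = (b + w)/w - ¾ = -¾ + (b + w)/w)
X(p) = -20*p (X(p) = (p*(-5))*4 = -5*p*4 = -20*p)
(s(Q, -4)*4)*X(-5) = (((-4 + (¼)*(-5))/(-5))*4)*(-20*(-5)) = (-(-4 - 5/4)/5*4)*100 = (-⅕*(-21/4)*4)*100 = ((21/20)*4)*100 = (21/5)*100 = 420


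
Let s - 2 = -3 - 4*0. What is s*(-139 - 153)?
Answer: 292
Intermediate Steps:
s = -1 (s = 2 + (-3 - 4*0) = 2 + (-3 + 0) = 2 - 3 = -1)
s*(-139 - 153) = -(-139 - 153) = -1*(-292) = 292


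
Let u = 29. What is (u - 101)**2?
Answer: 5184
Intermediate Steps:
(u - 101)**2 = (29 - 101)**2 = (-72)**2 = 5184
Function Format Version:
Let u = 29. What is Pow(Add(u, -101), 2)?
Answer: 5184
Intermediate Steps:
Pow(Add(u, -101), 2) = Pow(Add(29, -101), 2) = Pow(-72, 2) = 5184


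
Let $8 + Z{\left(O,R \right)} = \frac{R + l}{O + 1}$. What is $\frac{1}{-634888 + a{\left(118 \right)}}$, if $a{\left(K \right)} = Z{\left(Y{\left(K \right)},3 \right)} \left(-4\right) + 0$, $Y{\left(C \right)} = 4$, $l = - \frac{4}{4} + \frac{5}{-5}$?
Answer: $- \frac{5}{3174284} \approx -1.5752 \cdot 10^{-6}$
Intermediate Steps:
$l = -2$ ($l = \left(-4\right) \frac{1}{4} + 5 \left(- \frac{1}{5}\right) = -1 - 1 = -2$)
$Z{\left(O,R \right)} = -8 + \frac{-2 + R}{1 + O}$ ($Z{\left(O,R \right)} = -8 + \frac{R - 2}{O + 1} = -8 + \frac{-2 + R}{1 + O}$)
$a{\left(K \right)} = \frac{156}{5}$ ($a{\left(K \right)} = \frac{-10 + 3 - 32}{1 + 4} \left(-4\right) + 0 = \frac{-10 + 3 - 32}{5} \left(-4\right) + 0 = \frac{1}{5} \left(-39\right) \left(-4\right) + 0 = \left(- \frac{39}{5}\right) \left(-4\right) + 0 = \frac{156}{5} + 0 = \frac{156}{5}$)
$\frac{1}{-634888 + a{\left(118 \right)}} = \frac{1}{-634888 + \frac{156}{5}} = \frac{1}{- \frac{3174284}{5}} = - \frac{5}{3174284}$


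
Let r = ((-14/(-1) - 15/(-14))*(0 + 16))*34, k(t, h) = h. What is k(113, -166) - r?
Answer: -58554/7 ≈ -8364.9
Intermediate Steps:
r = 57392/7 (r = ((-14*(-1) - 15*(-1/14))*16)*34 = ((14 + 15/14)*16)*34 = ((211/14)*16)*34 = (1688/7)*34 = 57392/7 ≈ 8198.9)
k(113, -166) - r = -166 - 1*57392/7 = -166 - 57392/7 = -58554/7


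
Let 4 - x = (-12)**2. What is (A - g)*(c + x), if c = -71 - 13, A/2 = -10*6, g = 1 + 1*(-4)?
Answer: 26208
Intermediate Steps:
x = -140 (x = 4 - 1*(-12)**2 = 4 - 1*144 = 4 - 144 = -140)
g = -3 (g = 1 - 4 = -3)
A = -120 (A = 2*(-10*6) = 2*(-60) = -120)
c = -84
(A - g)*(c + x) = (-120 - 1*(-3))*(-84 - 140) = (-120 + 3)*(-224) = -117*(-224) = 26208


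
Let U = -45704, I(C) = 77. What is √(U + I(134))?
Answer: I*√45627 ≈ 213.6*I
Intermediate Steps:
√(U + I(134)) = √(-45704 + 77) = √(-45627) = I*√45627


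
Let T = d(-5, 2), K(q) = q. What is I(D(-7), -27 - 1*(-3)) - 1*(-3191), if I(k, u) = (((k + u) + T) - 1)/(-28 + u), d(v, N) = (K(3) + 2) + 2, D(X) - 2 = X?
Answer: 165955/52 ≈ 3191.4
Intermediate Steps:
D(X) = 2 + X
d(v, N) = 7 (d(v, N) = (3 + 2) + 2 = 5 + 2 = 7)
T = 7
I(k, u) = (6 + k + u)/(-28 + u) (I(k, u) = (((k + u) + 7) - 1)/(-28 + u) = ((7 + k + u) - 1)/(-28 + u) = (6 + k + u)/(-28 + u))
I(D(-7), -27 - 1*(-3)) - 1*(-3191) = (6 + (2 - 7) + (-27 - 1*(-3)))/(-28 + (-27 - 1*(-3))) - 1*(-3191) = (6 - 5 + (-27 + 3))/(-28 + (-27 + 3)) + 3191 = (6 - 5 - 24)/(-28 - 24) + 3191 = -23/(-52) + 3191 = -1/52*(-23) + 3191 = 23/52 + 3191 = 165955/52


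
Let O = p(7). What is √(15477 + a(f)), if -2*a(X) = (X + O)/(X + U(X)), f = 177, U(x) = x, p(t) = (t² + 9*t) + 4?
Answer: √1939463871/354 ≈ 124.40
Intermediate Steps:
p(t) = 4 + t² + 9*t
O = 116 (O = 4 + 7² + 9*7 = 4 + 49 + 63 = 116)
a(X) = -(116 + X)/(4*X) (a(X) = -(X + 116)/(2*(X + X)) = -(116 + X)/(2*(2*X)) = -(116 + X)*1/(2*X)/2 = -(116 + X)/(4*X))
√(15477 + a(f)) = √(15477 + (¼)*(-116 - 1*177)/177) = √(15477 + (¼)*(1/177)*(-116 - 177)) = √(15477 + (¼)*(1/177)*(-293)) = √(15477 - 293/708) = √(10957423/708) = √1939463871/354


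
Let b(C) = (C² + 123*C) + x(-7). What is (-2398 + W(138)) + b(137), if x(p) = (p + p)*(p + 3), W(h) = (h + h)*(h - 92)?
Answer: 45974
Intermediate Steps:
W(h) = 2*h*(-92 + h) (W(h) = (2*h)*(-92 + h) = 2*h*(-92 + h))
x(p) = 2*p*(3 + p) (x(p) = (2*p)*(3 + p) = 2*p*(3 + p))
b(C) = 56 + C² + 123*C (b(C) = (C² + 123*C) + 2*(-7)*(3 - 7) = (C² + 123*C) + 2*(-7)*(-4) = (C² + 123*C) + 56 = 56 + C² + 123*C)
(-2398 + W(138)) + b(137) = (-2398 + 2*138*(-92 + 138)) + (56 + 137² + 123*137) = (-2398 + 2*138*46) + (56 + 18769 + 16851) = (-2398 + 12696) + 35676 = 10298 + 35676 = 45974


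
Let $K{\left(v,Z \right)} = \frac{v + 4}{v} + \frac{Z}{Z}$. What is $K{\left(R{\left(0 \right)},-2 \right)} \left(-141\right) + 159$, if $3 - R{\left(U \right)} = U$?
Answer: $-311$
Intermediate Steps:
$R{\left(U \right)} = 3 - U$
$K{\left(v,Z \right)} = 1 + \frac{4 + v}{v}$ ($K{\left(v,Z \right)} = \frac{4 + v}{v} + 1 = 1 + \frac{4 + v}{v}$)
$K{\left(R{\left(0 \right)},-2 \right)} \left(-141\right) + 159 = \left(2 + \frac{4}{3 - 0}\right) \left(-141\right) + 159 = \left(2 + \frac{4}{3 + 0}\right) \left(-141\right) + 159 = \left(2 + \frac{4}{3}\right) \left(-141\right) + 159 = \frac{10}{3} \left(-141\right) + 159 = -470 + 159 = -311$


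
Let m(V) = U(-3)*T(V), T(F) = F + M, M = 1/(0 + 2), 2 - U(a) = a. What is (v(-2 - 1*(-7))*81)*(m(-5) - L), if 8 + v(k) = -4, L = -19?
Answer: 3402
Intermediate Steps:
U(a) = 2 - a
M = 1/2 ≈ 0.50000
v(k) = -12 (v(k) = -8 - 4 = -12)
T(F) = 1/2 + F (T(F) = F + 1/2 = 1/2 + F)
m(V) = 5/2 + 5*V (m(V) = (2 - 1*(-3))*(1/2 + V) = (2 + 3)*(1/2 + V) = 5*(1/2 + V) = 5/2 + 5*V)
(v(-2 - 1*(-7))*81)*(m(-5) - L) = (-12*81)*((5/2 + 5*(-5)) - 1*(-19)) = -972*((5/2 - 25) + 19) = -972*(-45/2 + 19) = -972*(-7/2) = 3402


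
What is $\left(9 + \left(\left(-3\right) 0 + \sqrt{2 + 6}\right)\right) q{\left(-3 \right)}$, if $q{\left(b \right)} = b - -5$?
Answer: $18 + 4 \sqrt{2} \approx 23.657$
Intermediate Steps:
$q{\left(b \right)} = 5 + b$ ($q{\left(b \right)} = b + 5 = 5 + b$)
$\left(9 + \left(\left(-3\right) 0 + \sqrt{2 + 6}\right)\right) q{\left(-3 \right)} = \left(9 + \left(\left(-3\right) 0 + \sqrt{2 + 6}\right)\right) \left(5 - 3\right) = \left(9 + \left(0 + \sqrt{8}\right)\right) 2 = \left(9 + \left(0 + 2 \sqrt{2}\right)\right) 2 = \left(9 + 2 \sqrt{2}\right) 2 = 18 + 4 \sqrt{2}$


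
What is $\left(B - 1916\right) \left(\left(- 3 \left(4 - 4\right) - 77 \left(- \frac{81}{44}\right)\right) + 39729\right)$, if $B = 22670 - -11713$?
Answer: $\frac{5177934561}{4} \approx 1.2945 \cdot 10^{9}$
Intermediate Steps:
$B = 34383$ ($B = 22670 + 11713 = 34383$)
$\left(B - 1916\right) \left(\left(- 3 \left(4 - 4\right) - 77 \left(- \frac{81}{44}\right)\right) + 39729\right) = \left(34383 - 1916\right) \left(\left(- 3 \left(4 - 4\right) - 77 \left(- \frac{81}{44}\right)\right) + 39729\right) = 32467 \left(\left(\left(-3\right) 0 - 77 \left(\left(-81\right) \frac{1}{44}\right)\right) + 39729\right) = 32467 \left(\left(0 - - \frac{567}{4}\right) + 39729\right) = 32467 \left(\left(0 + \frac{567}{4}\right) + 39729\right) = 32467 \left(\frac{567}{4} + 39729\right) = 32467 \cdot \frac{159483}{4} = \frac{5177934561}{4}$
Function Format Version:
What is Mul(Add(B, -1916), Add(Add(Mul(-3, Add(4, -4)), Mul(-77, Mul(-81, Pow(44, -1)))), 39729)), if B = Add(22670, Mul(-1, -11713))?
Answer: Rational(5177934561, 4) ≈ 1.2945e+9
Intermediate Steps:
B = 34383 (B = Add(22670, 11713) = 34383)
Mul(Add(B, -1916), Add(Add(Mul(-3, Add(4, -4)), Mul(-77, Mul(-81, Pow(44, -1)))), 39729)) = Mul(Add(34383, -1916), Add(Add(Mul(-3, Add(4, -4)), Mul(-77, Mul(-81, Pow(44, -1)))), 39729)) = Mul(32467, Add(Add(Mul(-3, 0), Mul(-77, Mul(-81, Rational(1, 44)))), 39729)) = Mul(32467, Add(Add(0, Mul(-77, Rational(-81, 44))), 39729)) = Mul(32467, Add(Add(0, Rational(567, 4)), 39729)) = Mul(32467, Add(Rational(567, 4), 39729)) = Mul(32467, Rational(159483, 4)) = Rational(5177934561, 4)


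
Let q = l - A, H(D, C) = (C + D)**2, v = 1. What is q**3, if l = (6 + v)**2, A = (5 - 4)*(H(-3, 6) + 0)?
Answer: 64000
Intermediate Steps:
A = 9 (A = (5 - 4)*((6 - 3)**2 + 0) = 1*(3**2 + 0) = 1*(9 + 0) = 1*9 = 9)
l = 49 (l = (6 + 1)**2 = 7**2 = 49)
q = 40 (q = 49 - 1*9 = 49 - 9 = 40)
q**3 = 40**3 = 64000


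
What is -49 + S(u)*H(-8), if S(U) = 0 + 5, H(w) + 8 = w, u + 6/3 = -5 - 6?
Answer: -129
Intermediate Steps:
u = -13 (u = -2 + (-5 - 6) = -2 - 11 = -13)
H(w) = -8 + w
S(U) = 5
-49 + S(u)*H(-8) = -49 + 5*(-8 - 8) = -49 + 5*(-16) = -49 - 80 = -129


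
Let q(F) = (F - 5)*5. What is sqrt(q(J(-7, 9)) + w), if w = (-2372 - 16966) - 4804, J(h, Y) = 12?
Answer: I*sqrt(24107) ≈ 155.26*I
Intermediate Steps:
q(F) = -25 + 5*F (q(F) = (-5 + F)*5 = -25 + 5*F)
w = -24142 (w = -19338 - 4804 = -24142)
sqrt(q(J(-7, 9)) + w) = sqrt((-25 + 5*12) - 24142) = sqrt((-25 + 60) - 24142) = sqrt(35 - 24142) = sqrt(-24107) = I*sqrt(24107)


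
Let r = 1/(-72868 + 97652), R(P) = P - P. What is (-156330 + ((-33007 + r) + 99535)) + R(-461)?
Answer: -2225652767/24784 ≈ -89802.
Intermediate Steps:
R(P) = 0
r = 1/24784 ≈ 4.0349e-5
(-156330 + ((-33007 + r) + 99535)) + R(-461) = (-156330 + ((-33007 + 1/24784) + 99535)) + 0 = (-156330 + (-818045487/24784 + 99535)) + 0 = (-156330 + 1648829953/24784) + 0 = -2225652767/24784 + 0 = -2225652767/24784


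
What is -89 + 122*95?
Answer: 11501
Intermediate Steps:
-89 + 122*95 = -89 + 11590 = 11501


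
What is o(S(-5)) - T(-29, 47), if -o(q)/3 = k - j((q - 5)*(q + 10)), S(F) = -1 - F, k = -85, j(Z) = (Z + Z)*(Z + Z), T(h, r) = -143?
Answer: 2750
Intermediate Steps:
j(Z) = 4*Z**2 (j(Z) = (2*Z)*(2*Z) = 4*Z**2)
o(q) = 255 + 12*(-5 + q)**2*(10 + q)**2 (o(q) = -3*(-85 - 4*((q - 5)*(q + 10))**2) = -3*(-85 - 4*((-5 + q)*(10 + q))**2) = -3*(-85 - 4*(-5 + q)**2*(10 + q)**2) = 255 + 12*(-5 + q)**2*(10 + q)**2)
o(S(-5)) - T(-29, 47) = (255 + 12*(-50 + (-1 - 1*(-5))**2 + 5*(-1 - 1*(-5)))**2) - 1*(-143) = (255 + 12*(-50 + (-1 + 5)**2 + 5*(-1 + 5))**2) + 143 = (255 + 12*(-50 + 4**2 + 5*4)**2) + 143 = (255 + 12*(-50 + 16 + 20)**2) + 143 = (255 + 12*(-14)**2) + 143 = (255 + 12*196) + 143 = (255 + 2352) + 143 = 2607 + 143 = 2750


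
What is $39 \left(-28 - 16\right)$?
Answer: $-1716$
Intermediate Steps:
$39 \left(-28 - 16\right) = 39 \left(-44\right) = -1716$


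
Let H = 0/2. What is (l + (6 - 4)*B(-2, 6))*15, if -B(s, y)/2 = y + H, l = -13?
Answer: -555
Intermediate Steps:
H = 0 (H = 0*(½) = 0)
B(s, y) = -2*y (B(s, y) = -2*(y + 0) = -2*y)
(l + (6 - 4)*B(-2, 6))*15 = (-13 + (6 - 4)*(-2*6))*15 = (-13 + 2*(-12))*15 = (-13 - 24)*15 = -37*15 = -555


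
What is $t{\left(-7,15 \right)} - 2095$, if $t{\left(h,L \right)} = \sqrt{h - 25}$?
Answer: $-2095 + 4 i \sqrt{2} \approx -2095.0 + 5.6569 i$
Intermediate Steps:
$t{\left(h,L \right)} = \sqrt{-25 + h}$
$t{\left(-7,15 \right)} - 2095 = \sqrt{-25 - 7} - 2095 = \sqrt{-32} - 2095 = 4 i \sqrt{2} - 2095 = -2095 + 4 i \sqrt{2}$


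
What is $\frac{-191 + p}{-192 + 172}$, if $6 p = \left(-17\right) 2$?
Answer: $\frac{59}{6} \approx 9.8333$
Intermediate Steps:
$p = - \frac{17}{3}$ ($p = \frac{\left(-17\right) 2}{6} = \frac{1}{6} \left(-34\right) = - \frac{17}{3} \approx -5.6667$)
$\frac{-191 + p}{-192 + 172} = \frac{-191 - \frac{17}{3}}{-192 + 172} = - \frac{590}{3 \left(-20\right)} = \left(- \frac{590}{3}\right) \left(- \frac{1}{20}\right) = \frac{59}{6}$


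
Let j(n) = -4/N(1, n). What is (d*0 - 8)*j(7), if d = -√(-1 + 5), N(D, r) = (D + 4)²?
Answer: 32/25 ≈ 1.2800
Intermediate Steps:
N(D, r) = (4 + D)²
d = -2 (d = -√4 = -1*2 = -2)
j(n) = -4/25 (j(n) = -4/(4 + 1)² = -4/(5²) = -4/25)
(d*0 - 8)*j(7) = (-2*0 - 8)*(-4/25) = (0 - 8)*(-4/25) = -8*(-4/25) = 32/25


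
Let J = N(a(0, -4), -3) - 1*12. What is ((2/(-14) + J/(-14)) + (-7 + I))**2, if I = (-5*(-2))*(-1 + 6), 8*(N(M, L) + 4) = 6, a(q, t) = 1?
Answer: 6056521/3136 ≈ 1931.3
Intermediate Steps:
N(M, L) = -13/4 (N(M, L) = -4 + (1/8)*6 = -4 + 3/4 = -13/4)
I = 50 (I = 10*5 = 50)
J = -61/4 (J = -13/4 - 1*12 = -13/4 - 12 = -61/4 ≈ -15.250)
((2/(-14) + J/(-14)) + (-7 + I))**2 = ((2/(-14) - 61/4/(-14)) + (-7 + 50))**2 = ((2*(-1/14) - 61/4*(-1/14)) + 43)**2 = ((-1/7 + 61/56) + 43)**2 = (53/56 + 43)**2 = (2461/56)**2 = 6056521/3136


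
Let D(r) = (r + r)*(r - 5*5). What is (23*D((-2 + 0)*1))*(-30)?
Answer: -74520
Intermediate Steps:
D(r) = 2*r*(-25 + r) (D(r) = (2*r)*(r - 25) = (2*r)*(-25 + r) = 2*r*(-25 + r))
(23*D((-2 + 0)*1))*(-30) = (23*(2*((-2 + 0)*1)*(-25 + (-2 + 0)*1)))*(-30) = (23*(2*(-2*1)*(-25 - 2*1)))*(-30) = (23*(2*(-2)*(-25 - 2)))*(-30) = (23*(2*(-2)*(-27)))*(-30) = (23*108)*(-30) = 2484*(-30) = -74520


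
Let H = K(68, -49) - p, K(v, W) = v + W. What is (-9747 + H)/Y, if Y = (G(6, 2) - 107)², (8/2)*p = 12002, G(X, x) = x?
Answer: -25457/22050 ≈ -1.1545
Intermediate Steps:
K(v, W) = W + v
p = 6001/2 (p = (¼)*12002 = 6001/2 ≈ 3000.5)
H = -5963/2 (H = (-49 + 68) - 1*6001/2 = 19 - 6001/2 = -5963/2 ≈ -2981.5)
Y = 11025 (Y = (2 - 107)² = (-105)² = 11025)
(-9747 + H)/Y = (-9747 - 5963/2)/11025 = -25457/2*1/11025 = -25457/22050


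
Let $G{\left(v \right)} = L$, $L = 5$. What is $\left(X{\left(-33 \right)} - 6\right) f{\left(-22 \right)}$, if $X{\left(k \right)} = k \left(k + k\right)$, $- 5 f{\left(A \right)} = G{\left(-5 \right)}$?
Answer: $-2172$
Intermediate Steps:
$G{\left(v \right)} = 5$
$f{\left(A \right)} = -1$ ($f{\left(A \right)} = \left(- \frac{1}{5}\right) 5 = -1$)
$X{\left(k \right)} = 2 k^{2}$ ($X{\left(k \right)} = k 2 k = 2 k^{2}$)
$\left(X{\left(-33 \right)} - 6\right) f{\left(-22 \right)} = \left(2 \left(-33\right)^{2} - 6\right) \left(-1\right) = \left(2 \cdot 1089 - 6\right) \left(-1\right) = \left(2178 - 6\right) \left(-1\right) = 2172 \left(-1\right) = -2172$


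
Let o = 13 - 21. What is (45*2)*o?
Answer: -720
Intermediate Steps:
o = -8
(45*2)*o = (45*2)*(-8) = 90*(-8) = -720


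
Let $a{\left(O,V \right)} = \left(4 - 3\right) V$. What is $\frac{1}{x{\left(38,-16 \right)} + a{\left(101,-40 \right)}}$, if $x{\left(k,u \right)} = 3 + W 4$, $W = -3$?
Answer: $- \frac{1}{49} \approx -0.020408$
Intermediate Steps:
$x{\left(k,u \right)} = -9$ ($x{\left(k,u \right)} = 3 - 12 = -9$)
$a{\left(O,V \right)} = V$ ($a{\left(O,V \right)} = 1 V = V$)
$\frac{1}{x{\left(38,-16 \right)} + a{\left(101,-40 \right)}} = \frac{1}{-9 - 40} = \frac{1}{-49} = - \frac{1}{49}$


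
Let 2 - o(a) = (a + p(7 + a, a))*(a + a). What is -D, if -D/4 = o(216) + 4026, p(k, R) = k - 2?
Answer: -739024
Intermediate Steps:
p(k, R) = -2 + k
o(a) = 2 - 2*a*(5 + 2*a) (o(a) = 2 - (a + (-2 + (7 + a)))*(a + a) = 2 - (a + (5 + a))*2*a = 2 - (5 + 2*a)*2*a = 2 - 2*a*(5 + 2*a))
D = 739024 (D = -4*((2 - 10*216 - 4*216²) + 4026) = -4*((2 - 2160 - 4*46656) + 4026) = -4*((2 - 2160 - 186624) + 4026) = -4*(-188782 + 4026) = -4*(-184756) = 739024)
-D = -1*739024 = -739024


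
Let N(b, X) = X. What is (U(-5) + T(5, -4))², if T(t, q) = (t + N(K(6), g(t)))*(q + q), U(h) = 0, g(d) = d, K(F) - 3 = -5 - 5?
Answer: 6400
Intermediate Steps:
K(F) = -7 (K(F) = 3 + (-5 - 5) = 3 - 10 = -7)
T(t, q) = 4*q*t (T(t, q) = (t + t)*(q + q) = (2*t)*(2*q) = 4*q*t)
(U(-5) + T(5, -4))² = (0 + 4*(-4)*5)² = (0 - 80)² = (-80)² = 6400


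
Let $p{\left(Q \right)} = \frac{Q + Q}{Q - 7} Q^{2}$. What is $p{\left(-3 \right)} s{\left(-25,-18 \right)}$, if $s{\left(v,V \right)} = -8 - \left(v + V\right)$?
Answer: $189$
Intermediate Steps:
$s{\left(v,V \right)} = -8 - V - v$ ($s{\left(v,V \right)} = -8 - \left(V + v\right) = -8 - V - v$)
$p{\left(Q \right)} = \frac{2 Q^{3}}{-7 + Q}$ ($p{\left(Q \right)} = \frac{2 Q}{-7 + Q} Q^{2} = \frac{2 Q^{3}}{-7 + Q}$)
$p{\left(-3 \right)} s{\left(-25,-18 \right)} = \frac{2 \left(-3\right)^{3}}{-7 - 3} \left(-8 - -18 - -25\right) = 2 \left(-27\right) \frac{1}{-10} \left(-8 + 18 + 25\right) = 2 \left(-27\right) \left(- \frac{1}{10}\right) 35 = \frac{27}{5} \cdot 35 = 189$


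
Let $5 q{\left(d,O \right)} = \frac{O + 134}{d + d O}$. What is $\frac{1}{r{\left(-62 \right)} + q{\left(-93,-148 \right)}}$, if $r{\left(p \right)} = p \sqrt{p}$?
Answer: $- \frac{9765}{11362910031902} + \frac{2956011975 i \sqrt{62}}{11362910031902} \approx -8.5937 \cdot 10^{-10} + 0.0020484 i$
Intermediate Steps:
$q{\left(d,O \right)} = \frac{134 + O}{5 \left(d + O d\right)}$ ($q{\left(d,O \right)} = \frac{\left(O + 134\right) \frac{1}{d + d O}}{5} = \frac{\left(134 + O\right) \frac{1}{d + O d}}{5} = \frac{\frac{1}{d + O d} \left(134 + O\right)}{5} = \frac{134 + O}{5 \left(d + O d\right)}$)
$r{\left(p \right)} = p^{\frac{3}{2}}$
$\frac{1}{r{\left(-62 \right)} + q{\left(-93,-148 \right)}} = \frac{1}{\left(-62\right)^{\frac{3}{2}} + \frac{134 - 148}{5 \left(-93\right) \left(1 - 148\right)}} = \frac{1}{- 62 i \sqrt{62} + \frac{1}{5} \left(- \frac{1}{93}\right) \frac{1}{-147} \left(-14\right)} = \frac{1}{- 62 i \sqrt{62} + \frac{1}{5} \left(- \frac{1}{93}\right) \left(- \frac{1}{147}\right) \left(-14\right)} = \frac{1}{- 62 i \sqrt{62} - \frac{2}{9765}} = \frac{1}{- \frac{2}{9765} - 62 i \sqrt{62}}$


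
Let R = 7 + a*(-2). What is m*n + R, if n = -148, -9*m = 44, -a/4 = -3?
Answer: 6359/9 ≈ 706.56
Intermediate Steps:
a = 12 (a = -4*(-3) = 12)
m = -44/9 (m = -⅑*44 = -44/9 ≈ -4.8889)
R = -17 (R = 7 + 12*(-2) = 7 - 24 = -17)
m*n + R = -44/9*(-148) - 17 = 6512/9 - 17 = 6359/9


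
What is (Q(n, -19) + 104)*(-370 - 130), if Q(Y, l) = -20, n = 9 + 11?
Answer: -42000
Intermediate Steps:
n = 20
(Q(n, -19) + 104)*(-370 - 130) = (-20 + 104)*(-370 - 130) = 84*(-500) = -42000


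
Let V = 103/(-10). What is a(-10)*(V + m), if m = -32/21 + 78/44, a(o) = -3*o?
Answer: -23218/77 ≈ -301.53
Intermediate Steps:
V = -103/10 (V = 103*(-⅒) = -103/10 ≈ -10.300)
m = 115/462 (m = -32*1/21 + 78*(1/44) = -32/21 + 39/22 = 115/462 ≈ 0.24892)
a(-10)*(V + m) = (-3*(-10))*(-103/10 + 115/462) = 30*(-11609/1155) = -23218/77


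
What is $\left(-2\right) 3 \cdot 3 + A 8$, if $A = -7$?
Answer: $-74$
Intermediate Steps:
$\left(-2\right) 3 \cdot 3 + A 8 = \left(-2\right) 3 \cdot 3 - 56 = \left(-6\right) 3 - 56 = -18 - 56 = -74$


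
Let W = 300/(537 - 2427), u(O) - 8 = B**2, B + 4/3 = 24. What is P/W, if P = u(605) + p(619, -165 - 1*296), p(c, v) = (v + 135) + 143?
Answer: -21343/10 ≈ -2134.3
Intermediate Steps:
B = 68/3 (B = -4/3 + 24 = 68/3 ≈ 22.667)
p(c, v) = 278 + v (p(c, v) = (135 + v) + 143 = 278 + v)
u(O) = 4696/9 (u(O) = 8 + (68/3)**2 = 8 + 4624/9 = 4696/9)
P = 3049/9 (P = 4696/9 + (278 + (-165 - 1*296)) = 4696/9 + (278 + (-165 - 296)) = 4696/9 + (278 - 461) = 4696/9 - 183 = 3049/9 ≈ 338.78)
W = -10/63 (W = 300/(-1890) = -1/1890*300 = -10/63 ≈ -0.15873)
P/W = 3049/(9*(-10/63)) = (3049/9)*(-63/10) = -21343/10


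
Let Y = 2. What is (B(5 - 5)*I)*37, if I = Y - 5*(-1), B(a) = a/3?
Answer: 0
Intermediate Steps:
B(a) = a/3 (B(a) = a*(⅓) = a/3)
I = 7 (I = 2 - 5*(-1) = 2 + 5 = 7)
(B(5 - 5)*I)*37 = (((5 - 5)/3)*7)*37 = (((⅓)*0)*7)*37 = (0*7)*37 = 0*37 = 0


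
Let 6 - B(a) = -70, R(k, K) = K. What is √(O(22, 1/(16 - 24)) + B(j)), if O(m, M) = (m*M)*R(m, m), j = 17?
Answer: √62/2 ≈ 3.9370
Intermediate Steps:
B(a) = 76 (B(a) = 6 - 1*(-70) = 6 + 70 = 76)
O(m, M) = M*m² (O(m, M) = (m*M)*m = (M*m)*m = M*m²)
√(O(22, 1/(16 - 24)) + B(j)) = √(22²/(16 - 24) + 76) = √(484/(-8) + 76) = √(-⅛*484 + 76) = √(-121/2 + 76) = √(31/2) = √62/2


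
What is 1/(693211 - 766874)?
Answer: -1/73663 ≈ -1.3575e-5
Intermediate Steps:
1/(693211 - 766874) = 1/(-73663) = -1/73663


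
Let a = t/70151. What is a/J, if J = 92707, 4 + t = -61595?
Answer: -61599/6503488757 ≈ -9.4717e-6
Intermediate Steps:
t = -61599 (t = -4 - 61595 = -61599)
a = -61599/70151 ≈ -0.87809
a/J = -61599/70151/92707 = -61599/70151*1/92707 = -61599/6503488757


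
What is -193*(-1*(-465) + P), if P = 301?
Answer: -147838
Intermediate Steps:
-193*(-1*(-465) + P) = -193*(-1*(-465) + 301) = -193*(465 + 301) = -193*766 = -147838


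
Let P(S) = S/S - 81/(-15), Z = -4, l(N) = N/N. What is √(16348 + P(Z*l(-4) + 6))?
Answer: 2*√102215/5 ≈ 127.88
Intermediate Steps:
l(N) = 1
P(S) = 32/5 (P(S) = 1 - 81*(-1/15) = 1 + 27/5 = 32/5)
√(16348 + P(Z*l(-4) + 6)) = √(16348 + 32/5) = √(81772/5) = 2*√102215/5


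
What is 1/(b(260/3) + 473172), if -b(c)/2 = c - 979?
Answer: 3/1424870 ≈ 2.1055e-6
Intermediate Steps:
b(c) = 1958 - 2*c (b(c) = -2*(c - 979) = -2*(-979 + c) = 1958 - 2*c)
1/(b(260/3) + 473172) = 1/((1958 - 2*260/3) + 473172) = 1/((1958 - 520/3) + 473172) = 1/(5354/3 + 473172) = 1/(1424870/3) = 3/1424870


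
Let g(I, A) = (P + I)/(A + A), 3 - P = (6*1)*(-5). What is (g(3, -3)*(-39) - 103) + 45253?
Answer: 45384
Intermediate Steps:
P = 33 (P = 3 - 6*1*(-5) = 3 - 6*(-5) = 3 - 1*(-30) = 3 + 30 = 33)
g(I, A) = (33 + I)/(2*A) (g(I, A) = (33 + I)/(A + A) = (33 + I)/((2*A)) = (33 + I)*(1/(2*A)) = (33 + I)/(2*A))
(g(3, -3)*(-39) - 103) + 45253 = (((1/2)*(33 + 3)/(-3))*(-39) - 103) + 45253 = (((1/2)*(-1/3)*36)*(-39) - 103) + 45253 = (-6*(-39) - 103) + 45253 = (234 - 103) + 45253 = 131 + 45253 = 45384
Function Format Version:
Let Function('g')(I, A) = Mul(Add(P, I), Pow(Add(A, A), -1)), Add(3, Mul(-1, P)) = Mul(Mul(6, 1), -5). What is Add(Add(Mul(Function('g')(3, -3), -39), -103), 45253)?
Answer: 45384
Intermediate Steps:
P = 33 (P = Add(3, Mul(-1, Mul(Mul(6, 1), -5))) = Add(3, Mul(-1, Mul(6, -5))) = Add(3, Mul(-1, -30)) = Add(3, 30) = 33)
Function('g')(I, A) = Mul(Rational(1, 2), Pow(A, -1), Add(33, I)) (Function('g')(I, A) = Mul(Add(33, I), Pow(Add(A, A), -1)) = Mul(Add(33, I), Pow(Mul(2, A), -1)) = Mul(Add(33, I), Mul(Rational(1, 2), Pow(A, -1))) = Mul(Rational(1, 2), Pow(A, -1), Add(33, I)))
Add(Add(Mul(Function('g')(3, -3), -39), -103), 45253) = Add(Add(Mul(Mul(Rational(1, 2), Pow(-3, -1), Add(33, 3)), -39), -103), 45253) = Add(Add(Mul(Mul(Rational(1, 2), Rational(-1, 3), 36), -39), -103), 45253) = Add(Add(Mul(-6, -39), -103), 45253) = Add(Add(234, -103), 45253) = Add(131, 45253) = 45384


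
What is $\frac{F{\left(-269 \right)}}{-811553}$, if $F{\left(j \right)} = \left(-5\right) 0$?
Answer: $0$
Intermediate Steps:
$F{\left(j \right)} = 0$
$\frac{F{\left(-269 \right)}}{-811553} = \frac{0}{-811553} = 0 \left(- \frac{1}{811553}\right) = 0$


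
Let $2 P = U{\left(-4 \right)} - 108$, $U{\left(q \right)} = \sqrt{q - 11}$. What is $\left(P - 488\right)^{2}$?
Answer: $\frac{\left(1084 - i \sqrt{15}\right)^{2}}{4} \approx 2.9376 \cdot 10^{5} - 2099.2 i$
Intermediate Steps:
$U{\left(q \right)} = \sqrt{-11 + q}$
$P = -54 + \frac{i \sqrt{15}}{2}$ ($P = \frac{\sqrt{-11 - 4} - 108}{2} = \frac{\sqrt{-15} - 108}{2} = \frac{i \sqrt{15} - 108}{2} = \frac{-108 + i \sqrt{15}}{2} = -54 + \frac{i \sqrt{15}}{2} \approx -54.0 + 1.9365 i$)
$\left(P - 488\right)^{2} = \left(\left(-54 + \frac{i \sqrt{15}}{2}\right) - 488\right)^{2} = \left(-542 + \frac{i \sqrt{15}}{2}\right)^{2}$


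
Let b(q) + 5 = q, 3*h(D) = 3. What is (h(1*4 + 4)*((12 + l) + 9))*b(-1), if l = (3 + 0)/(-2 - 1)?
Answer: -120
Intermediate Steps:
h(D) = 1 (h(D) = (1/3)*3 = 1)
b(q) = -5 + q
l = -1 (l = 3/(-3) = 3*(-1/3) = -1)
(h(1*4 + 4)*((12 + l) + 9))*b(-1) = (1*((12 - 1) + 9))*(-5 - 1) = (1*(11 + 9))*(-6) = (1*20)*(-6) = 20*(-6) = -120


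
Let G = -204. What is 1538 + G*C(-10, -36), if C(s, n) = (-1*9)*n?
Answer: -64558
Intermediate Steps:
C(s, n) = -9*n
1538 + G*C(-10, -36) = 1538 - (-1836)*(-36) = 1538 - 204*324 = 1538 - 66096 = -64558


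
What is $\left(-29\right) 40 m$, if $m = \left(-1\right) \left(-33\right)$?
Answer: $-38280$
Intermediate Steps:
$m = 33$
$\left(-29\right) 40 m = \left(-29\right) 40 \cdot 33 = \left(-1160\right) 33 = -38280$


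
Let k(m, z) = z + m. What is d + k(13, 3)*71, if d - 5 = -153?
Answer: 988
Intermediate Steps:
d = -148 (d = 5 - 153 = -148)
k(m, z) = m + z
d + k(13, 3)*71 = -148 + (13 + 3)*71 = -148 + 16*71 = -148 + 1136 = 988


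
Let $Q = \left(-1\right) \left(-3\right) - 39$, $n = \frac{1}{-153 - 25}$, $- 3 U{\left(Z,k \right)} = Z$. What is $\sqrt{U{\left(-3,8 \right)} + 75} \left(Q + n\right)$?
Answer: $- \frac{6409 \sqrt{19}}{89} \approx -313.89$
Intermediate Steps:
$U{\left(Z,k \right)} = - \frac{Z}{3}$
$n = - \frac{1}{178}$ ($n = \frac{1}{-178} = - \frac{1}{178} \approx -0.005618$)
$Q = -36$ ($Q = 3 - 39 = -36$)
$\sqrt{U{\left(-3,8 \right)} + 75} \left(Q + n\right) = \sqrt{\left(- \frac{1}{3}\right) \left(-3\right) + 75} \left(-36 - \frac{1}{178}\right) = \sqrt{1 + 75} \left(- \frac{6409}{178}\right) = \sqrt{76} \left(- \frac{6409}{178}\right) = 2 \sqrt{19} \left(- \frac{6409}{178}\right) = - \frac{6409 \sqrt{19}}{89}$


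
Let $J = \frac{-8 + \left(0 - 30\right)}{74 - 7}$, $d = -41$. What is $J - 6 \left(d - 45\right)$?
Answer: $\frac{34534}{67} \approx 515.43$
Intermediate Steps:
$J = - \frac{38}{67}$ ($J = \frac{-8 + \left(0 - 30\right)}{67} = \left(-8 - 30\right) \frac{1}{67} = \left(-38\right) \frac{1}{67} = - \frac{38}{67} \approx -0.56716$)
$J - 6 \left(d - 45\right) = - \frac{38}{67} - 6 \left(-41 - 45\right) = - \frac{38}{67} - -516 = - \frac{38}{67} + 516 = \frac{34534}{67}$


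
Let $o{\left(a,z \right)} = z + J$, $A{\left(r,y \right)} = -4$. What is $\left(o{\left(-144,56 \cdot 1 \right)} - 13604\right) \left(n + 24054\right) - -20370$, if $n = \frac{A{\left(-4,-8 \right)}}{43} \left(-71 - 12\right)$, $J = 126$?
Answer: $- \frac{13886250078}{43} \approx -3.2294 \cdot 10^{8}$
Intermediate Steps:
$o{\left(a,z \right)} = 126 + z$ ($o{\left(a,z \right)} = z + 126 = 126 + z$)
$n = \frac{332}{43}$ ($n = - \frac{4}{43} \left(-71 - 12\right) = \left(-4\right) \frac{1}{43} \left(-83\right) = \left(- \frac{4}{43}\right) \left(-83\right) = \frac{332}{43} \approx 7.7209$)
$\left(o{\left(-144,56 \cdot 1 \right)} - 13604\right) \left(n + 24054\right) - -20370 = \left(\left(126 + 56 \cdot 1\right) - 13604\right) \left(\frac{332}{43} + 24054\right) - -20370 = \left(\left(126 + 56\right) - 13604\right) \frac{1034654}{43} + 20370 = \left(182 - 13604\right) \frac{1034654}{43} + 20370 = \left(-13422\right) \frac{1034654}{43} + 20370 = - \frac{13887125988}{43} + 20370 = - \frac{13886250078}{43}$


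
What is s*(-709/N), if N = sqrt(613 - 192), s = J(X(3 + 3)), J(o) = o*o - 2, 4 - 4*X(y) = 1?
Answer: 16307*sqrt(421)/6736 ≈ 49.672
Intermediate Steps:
X(y) = 3/4 (X(y) = 1 - 1/4*1 = 1 - 1/4 = 3/4)
J(o) = -2 + o**2 (J(o) = o**2 - 2 = -2 + o**2)
s = -23/16 (s = -2 + (3/4)**2 = -2 + 9/16 = -23/16 ≈ -1.4375)
N = sqrt(421) ≈ 20.518
s*(-709/N) = -(-16307)/(16*(sqrt(421))) = -(-16307)*sqrt(421)/421/16 = -(-16307)*sqrt(421)/6736 = 16307*sqrt(421)/6736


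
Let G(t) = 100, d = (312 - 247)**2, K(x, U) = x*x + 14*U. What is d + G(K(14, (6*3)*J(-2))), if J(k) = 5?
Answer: 4325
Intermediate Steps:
K(x, U) = x**2 + 14*U
d = 4225 (d = 65**2 = 4225)
d + G(K(14, (6*3)*J(-2))) = 4225 + 100 = 4325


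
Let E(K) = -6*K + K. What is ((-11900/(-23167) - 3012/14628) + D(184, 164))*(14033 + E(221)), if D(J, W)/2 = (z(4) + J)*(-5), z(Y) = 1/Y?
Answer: -672573570754496/28240573 ≈ -2.3816e+7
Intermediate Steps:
E(K) = -5*K
D(J, W) = -5/2 - 10*J (D(J, W) = 2*((1/4 + J)*(-5)) = 2*((¼ + J)*(-5)) = 2*(-5/4 - 5*J) = -5/2 - 10*J)
((-11900/(-23167) - 3012/14628) + D(184, 164))*(14033 + E(221)) = ((-11900/(-23167) - 3012/14628) + (-5/2 - 10*184))*(14033 - 5*221) = ((-11900*(-1/23167) - 3012*1/14628) + (-5/2 - 1840))*(14033 - 1105) = ((11900/23167 - 251/1219) - 3685/2)*12928 = (8691183/28240573 - 3685/2)*12928 = -104049129139/56481146*12928 = -672573570754496/28240573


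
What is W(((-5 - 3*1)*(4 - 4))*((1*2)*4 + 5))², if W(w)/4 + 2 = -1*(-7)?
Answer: 400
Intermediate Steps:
W(w) = 20 (W(w) = -8 + 4*(-1*(-7)) = -8 + 4*7 = -8 + 28 = 20)
W(((-5 - 3*1)*(4 - 4))*((1*2)*4 + 5))² = 20² = 400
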